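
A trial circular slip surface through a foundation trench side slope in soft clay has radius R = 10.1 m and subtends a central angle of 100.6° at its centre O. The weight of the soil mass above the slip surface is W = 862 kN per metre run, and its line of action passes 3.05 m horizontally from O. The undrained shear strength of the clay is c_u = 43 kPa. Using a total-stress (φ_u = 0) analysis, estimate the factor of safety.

FS = 2.93

Taking moments about the centre O, the resisting moment is provided by the undrained shear strength acting along the arc:
Arc length L_a = R·θ = 10.1·(100.6°·π/180) = 10.1·1.7558 = 17.73 m
M_R = c_u·L_a·R = 43·17.73·10.1 = 7701.7 kN·m/m
M_D = W·d = 862·3.05 = 2629.1 kN·m/m
FS = M_R / M_D = 7701.7 / 2629.1 = 2.929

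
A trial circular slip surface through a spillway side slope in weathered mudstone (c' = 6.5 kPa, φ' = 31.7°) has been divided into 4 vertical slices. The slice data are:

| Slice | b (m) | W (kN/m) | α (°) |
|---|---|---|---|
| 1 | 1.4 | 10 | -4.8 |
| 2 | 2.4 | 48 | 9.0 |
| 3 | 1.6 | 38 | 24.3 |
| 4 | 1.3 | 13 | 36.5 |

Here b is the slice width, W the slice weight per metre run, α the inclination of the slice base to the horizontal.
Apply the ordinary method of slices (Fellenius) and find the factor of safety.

Ordinary method of slices: FS = Σ[c'·Δl_i + (W_i cosα_i)·tanφ'] / Σ W_i sinα_i, with Δl_i = b_i / cosα_i.
Slice 1: Δl = 1.4/cos(-4.8°) = 1.405 m; N'_1 = 10·cos(-4.8°) = 10.0; c'Δl = 9.13; W sinα = -0.8
Slice 2: Δl = 2.4/cos9.0° = 2.430 m; N'_2 = 48·cos9.0° = 47.4; c'Δl = 15.79; W sinα = 7.5
Slice 3: Δl = 1.6/cos24.3° = 1.756 m; N'_3 = 38·cos24.3° = 34.6; c'Δl = 11.41; W sinα = 15.6
Slice 4: Δl = 1.3/cos36.5° = 1.617 m; N'_4 = 13·cos36.5° = 10.5; c'Δl = 10.51; W sinα = 7.7
Σc'Δl = 46.8 kN/m; ΣN' = 102.5 kN/m; ΣW sinα = 30.0 kN/m
Resisting = 46.8 + 102.5·tan31.7° = 46.8 + 63.3 = 110.1 kN/m
FS = 110.1 / 30.0 = 3.666

FS = 3.67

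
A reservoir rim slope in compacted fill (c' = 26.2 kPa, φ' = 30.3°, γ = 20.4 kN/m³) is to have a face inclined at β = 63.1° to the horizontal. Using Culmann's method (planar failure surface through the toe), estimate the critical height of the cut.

H_c = 24.81 m

Culmann's analysis gives the critical failure plane at α_cr = (β + φ')/2 = (63.1 + 30.3)/2 = 46.7°, and the critical height
H_c = (4c'/γ) · sinβ cosφ' / [1 − cos(β − φ')]
    = (4·26.2/20.4) · sin63.1°·cos30.3° / [1 − cos(32.8°)]
    = 5.137 · 0.8918·0.8634 / [1 − 0.8406]
    = 5.137 · 0.7700 / 0.1594
    = 24.81 m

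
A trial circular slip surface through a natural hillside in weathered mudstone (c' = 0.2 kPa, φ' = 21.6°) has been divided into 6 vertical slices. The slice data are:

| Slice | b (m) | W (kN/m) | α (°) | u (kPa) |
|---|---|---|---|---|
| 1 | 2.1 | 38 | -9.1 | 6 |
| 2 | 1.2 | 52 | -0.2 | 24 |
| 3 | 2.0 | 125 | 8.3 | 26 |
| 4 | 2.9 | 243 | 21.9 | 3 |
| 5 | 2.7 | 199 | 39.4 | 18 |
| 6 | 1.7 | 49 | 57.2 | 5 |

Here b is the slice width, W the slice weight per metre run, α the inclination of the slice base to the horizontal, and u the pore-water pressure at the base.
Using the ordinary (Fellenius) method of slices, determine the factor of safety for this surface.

FS = 0.65

Ordinary method of slices: FS = Σ[c'·Δl_i + (W_i cosα_i − u_i·Δl_i)·tanφ'] / Σ W_i sinα_i, with Δl_i = b_i / cosα_i.
Slice 1: Δl = 2.1/cos(-9.1°) = 2.127 m; N'_1 = 38·cos(-9.1°) − 6·2.127 = 24.8; c'Δl = 0.43; W sinα = -6.0
Slice 2: Δl = 1.2/cos(-0.2°) = 1.200 m; N'_2 = 52·cos(-0.2°) − 24·1.200 = 23.2; c'Δl = 0.24; W sinα = -0.2
Slice 3: Δl = 2.0/cos8.3° = 2.021 m; N'_3 = 125·cos8.3° − 26·2.021 = 71.1; c'Δl = 0.40; W sinα = 18.0
Slice 4: Δl = 2.9/cos21.9° = 3.126 m; N'_4 = 243·cos21.9° − 3·3.126 = 216.1; c'Δl = 0.63; W sinα = 90.6
Slice 5: Δl = 2.7/cos39.4° = 3.494 m; N'_5 = 199·cos39.4° − 18·3.494 = 90.9; c'Δl = 0.70; W sinα = 126.3
Slice 6: Δl = 1.7/cos57.2° = 3.138 m; N'_6 = 49·cos57.2° − 5·3.138 = 10.9; c'Δl = 0.63; W sinα = 41.2
Σc'Δl = 3.0 kN/m; ΣN' = 436.9 kN/m; ΣW sinα = 270.0 kN/m
Resisting = 3.0 + 436.9·tan21.6° = 3.0 + 173.0 = 176.0 kN/m
FS = 176.0 / 270.0 = 0.652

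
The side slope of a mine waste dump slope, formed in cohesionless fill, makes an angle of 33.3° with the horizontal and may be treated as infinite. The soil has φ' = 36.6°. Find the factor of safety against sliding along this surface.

FS = 1.13

For a dry cohesionless infinite slope the factor of safety is FS = tanφ' / tanβ.
FS = tan36.6° / tan33.3° = 0.7427 / 0.6569 = 1.131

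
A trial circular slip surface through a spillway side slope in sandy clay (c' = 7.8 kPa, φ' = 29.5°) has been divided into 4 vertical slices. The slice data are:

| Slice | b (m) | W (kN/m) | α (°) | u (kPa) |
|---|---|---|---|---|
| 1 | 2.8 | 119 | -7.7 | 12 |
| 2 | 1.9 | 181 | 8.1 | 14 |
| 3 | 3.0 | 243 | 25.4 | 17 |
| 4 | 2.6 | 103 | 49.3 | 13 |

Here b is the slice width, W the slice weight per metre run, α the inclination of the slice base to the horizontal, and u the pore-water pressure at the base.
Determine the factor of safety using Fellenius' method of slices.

Ordinary method of slices: FS = Σ[c'·Δl_i + (W_i cosα_i − u_i·Δl_i)·tanφ'] / Σ W_i sinα_i, with Δl_i = b_i / cosα_i.
Slice 1: Δl = 2.8/cos(-7.7°) = 2.825 m; N'_1 = 119·cos(-7.7°) − 12·2.825 = 84.0; c'Δl = 22.04; W sinα = -15.9
Slice 2: Δl = 1.9/cos8.1° = 1.919 m; N'_2 = 181·cos8.1° − 14·1.919 = 152.3; c'Δl = 14.97; W sinα = 25.5
Slice 3: Δl = 3.0/cos25.4° = 3.321 m; N'_3 = 243·cos25.4° − 17·3.321 = 163.1; c'Δl = 25.90; W sinα = 104.2
Slice 4: Δl = 2.6/cos49.3° = 3.987 m; N'_4 = 103·cos49.3° − 13·3.987 = 15.3; c'Δl = 31.10; W sinα = 78.1
Σc'Δl = 94.0 kN/m; ΣN' = 414.7 kN/m; ΣW sinα = 191.9 kN/m
Resisting = 94.0 + 414.7·tan29.5° = 94.0 + 234.6 = 328.7 kN/m
FS = 328.7 / 191.9 = 1.713

FS = 1.71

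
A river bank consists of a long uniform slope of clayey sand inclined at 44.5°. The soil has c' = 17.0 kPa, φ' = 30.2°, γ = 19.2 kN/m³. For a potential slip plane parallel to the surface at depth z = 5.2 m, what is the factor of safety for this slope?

FS = 0.93

For an infinite slope with a slip plane parallel to the surface (no pore pressure): FS = [c' + γz cos²β tanφ'] / [γz sinβ cosβ].
γz = 19.2·5.2 = 99.84 kN/m²
Numerator = 17.0 + 99.84·cos²44.5°·tan30.2° = 17.0 + 99.84·0.5087·0.5820 = 46.561 kPa
Denominator = 99.84·sin44.5°·cos44.5° = 99.84·0.7009·0.7133 = 49.912 kPa
FS = 46.561 / 49.912 = 0.933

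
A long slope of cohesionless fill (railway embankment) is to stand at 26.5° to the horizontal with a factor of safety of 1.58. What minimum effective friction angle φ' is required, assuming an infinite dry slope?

FS = tanφ'/tanβ ⇒ tanφ' = FS · tanβ = 1.58 · tan26.5° = 0.7878
φ' = arctan(0.7878) = 38.23°

φ' = 38.2°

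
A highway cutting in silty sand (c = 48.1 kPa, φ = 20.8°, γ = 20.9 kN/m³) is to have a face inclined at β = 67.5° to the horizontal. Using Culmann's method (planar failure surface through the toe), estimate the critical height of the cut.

H_c = 25.31 m

Culmann's analysis gives the critical failure plane at α_cr = (β + φ)/2 = (67.5 + 20.8)/2 = 44.1°, and the critical height
H_c = (4c/γ) · sinβ cosφ / [1 − cos(β − φ)]
    = (4·48.1/20.9) · sin67.5°·cos20.8° / [1 − cos(46.7°)]
    = 9.206 · 0.9239·0.9348 / [1 − 0.6858]
    = 9.206 · 0.8637 / 0.3142
    = 25.31 m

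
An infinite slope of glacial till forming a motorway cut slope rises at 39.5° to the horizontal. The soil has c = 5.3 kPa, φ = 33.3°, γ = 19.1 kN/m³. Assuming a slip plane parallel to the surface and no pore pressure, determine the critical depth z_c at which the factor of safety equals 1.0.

Setting FS = 1.00 in FS = [c + γz cos²β tanφ] / [γz sinβ cosβ] and solving for z:
z = c / [γ cosβ (FS·sinβ − cosβ·tanφ)]
  = 5.3 / [19.1·cos39.5°·(1.00·sin39.5° − cos39.5°·tan33.3°)]
  = 5.3 / [19.1·0.7716·(1.00·0.6361 − 0.7716·0.6569)]
  = 5.3 / 1.9044 = 2.783 m

z_c = 2.78 m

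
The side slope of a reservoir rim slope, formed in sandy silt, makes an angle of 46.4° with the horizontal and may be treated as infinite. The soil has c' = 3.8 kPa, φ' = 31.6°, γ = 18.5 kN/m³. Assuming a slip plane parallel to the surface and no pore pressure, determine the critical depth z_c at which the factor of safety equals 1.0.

z_c = 0.99 m

Setting FS = 1.00 in FS = [c' + γz cos²β tanφ'] / [γz sinβ cosβ] and solving for z:
z = c' / [γ cosβ (FS·sinβ − cosβ·tanφ')]
  = 3.8 / [18.5·cos46.4°·(1.00·sin46.4° − cos46.4°·tan31.6°)]
  = 3.8 / [18.5·0.6896·(1.00·0.7242 − 0.6896·0.6152)]
  = 3.8 / 3.8263 = 0.993 m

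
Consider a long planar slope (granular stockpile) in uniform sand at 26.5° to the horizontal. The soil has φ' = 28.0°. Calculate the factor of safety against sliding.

FS = 1.07

For a dry cohesionless infinite slope the factor of safety is FS = tanφ' / tanβ.
FS = tan28.0° / tan26.5° = 0.5317 / 0.4986 = 1.066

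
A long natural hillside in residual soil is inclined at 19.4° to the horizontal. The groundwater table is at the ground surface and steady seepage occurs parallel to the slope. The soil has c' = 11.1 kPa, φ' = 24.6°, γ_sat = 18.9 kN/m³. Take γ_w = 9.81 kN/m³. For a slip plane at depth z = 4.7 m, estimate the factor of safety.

With seepage parallel to the slope and the water table at the surface, the effective normal stress on the slip plane uses the buoyant unit weight γ' = γ_sat − γ_w while the driving shear stress uses γ_sat:
FS = [c' + γ' z cos²β tanφ'] / [γ_sat z sinβ cosβ]
γ' = 18.9 − 9.81 = 9.09 kN/m³
Numerator = 11.1 + 9.09·4.7·cos²19.4°·tan24.6° = 11.1 + 9.09·4.7·0.8897·0.4578 = 28.502 kPa
Denominator = 18.9·4.7·sin19.4°·cos19.4° = 18.9·4.7·0.3322·0.9432 = 27.831 kPa
FS = 28.502 / 27.831 = 1.024

FS = 1.02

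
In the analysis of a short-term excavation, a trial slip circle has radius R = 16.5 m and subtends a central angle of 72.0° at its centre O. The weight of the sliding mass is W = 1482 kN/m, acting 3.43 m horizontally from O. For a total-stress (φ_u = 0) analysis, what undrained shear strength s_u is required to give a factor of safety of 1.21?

s_u = 18.0 kPa

FS = s_u·L_a·R / (W·d), so s_u = FS·W·d / (L_a·R).
Arc length L_a = R·θ = 16.5·(72.0°·π/180) = 16.5·1.2566 = 20.73 m
s_u = 1.21·1482·3.43 / (20.73·16.5) = 6150.7 / 342.12 = 17.98 kPa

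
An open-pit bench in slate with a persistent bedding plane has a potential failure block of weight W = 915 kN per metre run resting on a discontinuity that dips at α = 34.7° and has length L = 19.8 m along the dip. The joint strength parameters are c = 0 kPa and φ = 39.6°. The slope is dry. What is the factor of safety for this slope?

Resolving the block weight along and normal to the plane and applying the Mohr–Coulomb strength on the joint:
N' = W cosα = 915·cos34.7° = 752.3 kN/m
Driving force T = W sinα = 915·sin34.7° = 520.9 kN/m
Resisting force R = c·L + N'·tanφ = 0·19.8 + 752.3·tan39.6° = 0.0 + 622.3 = 622.3 kN/m
FS = R / T = 622.3 / 520.9 = 1.195

FS = 1.19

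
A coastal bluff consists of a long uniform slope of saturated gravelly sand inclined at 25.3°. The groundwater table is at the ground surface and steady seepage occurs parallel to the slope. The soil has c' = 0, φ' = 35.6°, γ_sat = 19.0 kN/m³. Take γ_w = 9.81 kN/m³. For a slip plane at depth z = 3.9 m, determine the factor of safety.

FS = 0.73

With seepage parallel to the slope and the water table at the surface, the effective normal stress on the slip plane uses the buoyant unit weight γ' = γ_sat − γ_w while the driving shear stress uses γ_sat:
FS = [c' + γ' z cos²β tanφ'] / [γ_sat z sinβ cosβ]
(For c' = 0 this reduces to FS = (γ'/γ_sat)·tanφ'/tanβ.)
γ' = 19.0 − 9.81 = 9.19 kN/m³
Numerator = 0.0 + 9.19·3.9·cos²25.3°·tan35.6° = 0.0 + 9.19·3.9·0.8174·0.7159 = 20.973 kPa
Denominator = 19.0·3.9·sin25.3°·cos25.3° = 19.0·3.9·0.4274·0.9041 = 28.630 kPa
FS = 20.973 / 28.630 = 0.733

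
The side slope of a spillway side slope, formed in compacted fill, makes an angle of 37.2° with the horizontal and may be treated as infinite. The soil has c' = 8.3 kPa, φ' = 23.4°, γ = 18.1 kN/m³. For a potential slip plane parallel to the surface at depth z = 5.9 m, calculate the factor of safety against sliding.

FS = 0.73

For an infinite slope with a slip plane parallel to the surface (no pore pressure): FS = [c' + γz cos²β tanφ'] / [γz sinβ cosβ].
γz = 18.1·5.9 = 106.79 kN/m²
Numerator = 8.3 + 106.79·cos²37.2°·tan23.4° = 8.3 + 106.79·0.6345·0.4327 = 37.620 kPa
Denominator = 106.79·sin37.2°·cos37.2° = 106.79·0.6046·0.7965 = 51.428 kPa
FS = 37.620 / 51.428 = 0.732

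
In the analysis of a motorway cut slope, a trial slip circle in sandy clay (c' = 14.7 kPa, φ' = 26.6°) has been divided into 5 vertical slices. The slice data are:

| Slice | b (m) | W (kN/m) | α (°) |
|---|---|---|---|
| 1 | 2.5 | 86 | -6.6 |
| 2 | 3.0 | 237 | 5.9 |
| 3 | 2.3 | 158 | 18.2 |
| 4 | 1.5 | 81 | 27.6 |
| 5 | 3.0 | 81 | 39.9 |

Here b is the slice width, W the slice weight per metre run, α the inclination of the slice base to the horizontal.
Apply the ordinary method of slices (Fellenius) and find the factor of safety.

Ordinary method of slices: FS = Σ[c'·Δl_i + (W_i cosα_i)·tanφ'] / Σ W_i sinα_i, with Δl_i = b_i / cosα_i.
Slice 1: Δl = 2.5/cos(-6.6°) = 2.517 m; N'_1 = 86·cos(-6.6°) = 85.4; c'Δl = 37.00; W sinα = -9.9
Slice 2: Δl = 3.0/cos5.9° = 3.016 m; N'_2 = 237·cos5.9° = 235.7; c'Δl = 44.33; W sinα = 24.4
Slice 3: Δl = 2.3/cos18.2° = 2.421 m; N'_3 = 158·cos18.2° = 150.1; c'Δl = 35.59; W sinα = 49.3
Slice 4: Δl = 1.5/cos27.6° = 1.693 m; N'_4 = 81·cos27.6° = 71.8; c'Δl = 24.88; W sinα = 37.5
Slice 5: Δl = 3.0/cos39.9° = 3.911 m; N'_5 = 81·cos39.9° = 62.1; c'Δl = 57.48; W sinα = 52.0
Σc'Δl = 199.3 kN/m; ΣN' = 605.2 kN/m; ΣW sinα = 153.3 kN/m
Resisting = 199.3 + 605.2·tan26.6° = 199.3 + 303.1 = 502.3 kN/m
FS = 502.3 / 153.3 = 3.277

FS = 3.28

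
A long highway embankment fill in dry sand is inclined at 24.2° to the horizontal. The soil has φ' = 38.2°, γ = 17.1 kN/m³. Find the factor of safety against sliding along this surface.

For a dry cohesionless infinite slope the factor of safety is FS = tanφ' / tanβ.
FS = tan38.2° / tan24.2° = 0.7869 / 0.4494 = 1.751

FS = 1.75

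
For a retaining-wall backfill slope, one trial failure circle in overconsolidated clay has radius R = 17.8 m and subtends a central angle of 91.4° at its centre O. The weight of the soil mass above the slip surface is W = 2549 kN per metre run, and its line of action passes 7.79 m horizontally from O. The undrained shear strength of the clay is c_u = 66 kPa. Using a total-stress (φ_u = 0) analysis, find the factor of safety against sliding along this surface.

FS = 1.68

Taking moments about the centre O, the resisting moment is provided by the undrained shear strength acting along the arc:
Arc length L_a = R·θ = 17.8·(91.4°·π/180) = 17.8·1.5952 = 28.40 m
M_R = c_u·L_a·R = 66·28.40·17.8 = 33358.6 kN·m/m
M_D = W·d = 2549·7.79 = 19856.7 kN·m/m
FS = M_R / M_D = 33358.6 / 19856.7 = 1.680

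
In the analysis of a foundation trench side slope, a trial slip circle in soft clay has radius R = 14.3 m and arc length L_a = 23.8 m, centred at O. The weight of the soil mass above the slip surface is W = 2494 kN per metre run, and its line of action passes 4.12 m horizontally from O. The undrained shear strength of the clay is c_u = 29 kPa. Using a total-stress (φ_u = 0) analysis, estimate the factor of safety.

FS = 0.96

Taking moments about the centre O, the resisting moment is provided by the undrained shear strength acting along the arc:
M_R = c_u·L_a·R = 29·23.80·14.3 = 9869.9 kN·m/m
M_D = W·d = 2494·4.12 = 10275.3 kN·m/m
FS = M_R / M_D = 9869.9 / 10275.3 = 0.961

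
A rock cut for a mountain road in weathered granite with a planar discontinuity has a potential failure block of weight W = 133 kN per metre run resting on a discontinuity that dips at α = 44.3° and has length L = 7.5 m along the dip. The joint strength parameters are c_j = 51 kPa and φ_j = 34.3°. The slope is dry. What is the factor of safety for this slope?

FS = 4.82

Resolving the block weight along and normal to the plane and applying the Mohr–Coulomb strength on the joint:
N' = W cosα = 133·cos44.3° = 95.2 kN/m
Driving force T = W sinα = 133·sin44.3° = 92.9 kN/m
Resisting force R = c_j·L + N'·tanφ_j = 51·7.5 + 95.2·tan34.3° = 382.5 + 64.9 = 447.4 kN/m
FS = R / T = 447.4 / 92.9 = 4.817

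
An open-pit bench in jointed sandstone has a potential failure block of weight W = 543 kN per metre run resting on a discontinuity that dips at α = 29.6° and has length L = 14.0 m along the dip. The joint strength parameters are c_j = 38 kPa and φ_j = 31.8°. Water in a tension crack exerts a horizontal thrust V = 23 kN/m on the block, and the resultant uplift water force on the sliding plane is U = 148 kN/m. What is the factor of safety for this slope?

Resolving the block weight along and normal to the plane and applying the Mohr–Coulomb strength on the joint:
N' = W cosα − U − V sinα = 543·cos29.6° − 148 − 23·sin29.6° = 312.8 kN/m
Driving force T = W sinα + V cosα = 543·sin29.6° + 23·cos29.6° = 288.2 kN/m
Resisting force R = c_j·L + N'·tanφ_j = 38·14.0 + 312.8·tan31.8° = 532.0 + 193.9 = 725.9 kN/m
FS = R / T = 725.9 / 288.2 = 2.519

FS = 2.52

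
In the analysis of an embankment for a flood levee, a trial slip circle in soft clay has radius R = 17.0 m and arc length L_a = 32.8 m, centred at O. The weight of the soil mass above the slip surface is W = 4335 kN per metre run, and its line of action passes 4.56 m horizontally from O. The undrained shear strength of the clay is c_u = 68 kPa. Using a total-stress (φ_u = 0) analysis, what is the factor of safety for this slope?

Taking moments about the centre O, the resisting moment is provided by the undrained shear strength acting along the arc:
M_R = c_u·L_a·R = 68·32.80·17.0 = 37916.8 kN·m/m
M_D = W·d = 4335·4.56 = 19767.6 kN·m/m
FS = M_R / M_D = 37916.8 / 19767.6 = 1.918

FS = 1.92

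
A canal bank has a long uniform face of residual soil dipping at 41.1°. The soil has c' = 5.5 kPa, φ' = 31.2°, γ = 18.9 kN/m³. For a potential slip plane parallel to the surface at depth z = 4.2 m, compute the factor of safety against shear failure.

For an infinite slope with a slip plane parallel to the surface (no pore pressure): FS = [c' + γz cos²β tanφ'] / [γz sinβ cosβ].
γz = 18.9·4.2 = 79.38 kN/m²
Numerator = 5.5 + 79.38·cos²41.1°·tan31.2° = 5.5 + 79.38·0.5679·0.6056 = 32.799 kPa
Denominator = 79.38·sin41.1°·cos41.1° = 79.38·0.6574·0.7536 = 39.323 kPa
FS = 32.799 / 39.323 = 0.834

FS = 0.83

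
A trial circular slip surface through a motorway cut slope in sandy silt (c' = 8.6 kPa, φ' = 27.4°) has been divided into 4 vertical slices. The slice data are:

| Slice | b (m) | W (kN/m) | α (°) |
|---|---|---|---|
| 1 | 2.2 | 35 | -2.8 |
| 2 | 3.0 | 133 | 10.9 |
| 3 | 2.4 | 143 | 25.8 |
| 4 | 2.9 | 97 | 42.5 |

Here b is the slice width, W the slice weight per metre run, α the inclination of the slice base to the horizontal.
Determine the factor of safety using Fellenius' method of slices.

FS = 1.93

Ordinary method of slices: FS = Σ[c'·Δl_i + (W_i cosα_i)·tanφ'] / Σ W_i sinα_i, with Δl_i = b_i / cosα_i.
Slice 1: Δl = 2.2/cos(-2.8°) = 2.203 m; N'_1 = 35·cos(-2.8°) = 35.0; c'Δl = 18.94; W sinα = -1.7
Slice 2: Δl = 3.0/cos10.9° = 3.055 m; N'_2 = 133·cos10.9° = 130.6; c'Δl = 26.27; W sinα = 25.1
Slice 3: Δl = 2.4/cos25.8° = 2.666 m; N'_3 = 143·cos25.8° = 128.7; c'Δl = 22.93; W sinα = 62.2
Slice 4: Δl = 2.9/cos42.5° = 3.933 m; N'_4 = 97·cos42.5° = 71.5; c'Δl = 33.83; W sinα = 65.5
Σc'Δl = 102.0 kN/m; ΣN' = 365.8 kN/m; ΣW sinα = 151.2 kN/m
Resisting = 102.0 + 365.8·tan27.4° = 102.0 + 189.6 = 291.6 kN/m
FS = 291.6 / 151.2 = 1.928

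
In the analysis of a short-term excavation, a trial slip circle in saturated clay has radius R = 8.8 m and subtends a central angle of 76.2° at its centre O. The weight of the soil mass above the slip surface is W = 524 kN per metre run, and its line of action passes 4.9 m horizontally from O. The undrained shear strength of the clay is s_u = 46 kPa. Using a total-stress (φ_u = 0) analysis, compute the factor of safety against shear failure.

FS = 1.85

Taking moments about the centre O, the resisting moment is provided by the undrained shear strength acting along the arc:
Arc length L_a = R·θ = 8.8·(76.2°·π/180) = 8.8·1.3299 = 11.70 m
M_R = s_u·L_a·R = 46·11.70·8.8 = 4737.6 kN·m/m
M_D = W·d = 524·4.9 = 2567.6 kN·m/m
FS = M_R / M_D = 4737.6 / 2567.6 = 1.845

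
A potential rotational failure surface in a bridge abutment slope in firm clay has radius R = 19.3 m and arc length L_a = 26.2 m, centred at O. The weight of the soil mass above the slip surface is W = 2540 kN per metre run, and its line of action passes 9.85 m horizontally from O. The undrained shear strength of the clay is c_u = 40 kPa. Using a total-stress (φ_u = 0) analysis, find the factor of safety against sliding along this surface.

FS = 0.81

Taking moments about the centre O, the resisting moment is provided by the undrained shear strength acting along the arc:
M_R = c_u·L_a·R = 40·26.20·19.3 = 20226.4 kN·m/m
M_D = W·d = 2540·9.85 = 25019.0 kN·m/m
FS = M_R / M_D = 20226.4 / 25019.0 = 0.808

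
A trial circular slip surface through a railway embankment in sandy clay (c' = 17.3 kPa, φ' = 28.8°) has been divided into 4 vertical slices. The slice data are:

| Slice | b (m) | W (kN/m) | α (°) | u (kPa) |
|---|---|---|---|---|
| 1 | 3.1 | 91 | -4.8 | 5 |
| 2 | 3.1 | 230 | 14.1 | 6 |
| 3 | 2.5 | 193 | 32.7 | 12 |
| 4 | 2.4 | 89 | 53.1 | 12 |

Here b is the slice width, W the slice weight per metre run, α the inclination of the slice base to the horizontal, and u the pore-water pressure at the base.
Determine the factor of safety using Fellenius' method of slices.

Ordinary method of slices: FS = Σ[c'·Δl_i + (W_i cosα_i − u_i·Δl_i)·tanφ'] / Σ W_i sinα_i, with Δl_i = b_i / cosα_i.
Slice 1: Δl = 3.1/cos(-4.8°) = 3.111 m; N'_1 = 91·cos(-4.8°) − 5·3.111 = 75.1; c'Δl = 53.82; W sinα = -7.6
Slice 2: Δl = 3.1/cos14.1° = 3.196 m; N'_2 = 230·cos14.1° − 6·3.196 = 203.9; c'Δl = 55.30; W sinα = 56.0
Slice 3: Δl = 2.5/cos32.7° = 2.971 m; N'_3 = 193·cos32.7° − 12·2.971 = 126.8; c'Δl = 51.40; W sinα = 104.3
Slice 4: Δl = 2.4/cos53.1° = 3.997 m; N'_4 = 89·cos53.1° − 12·3.997 = 5.5; c'Δl = 69.15; W sinα = 71.2
Σc'Δl = 229.7 kN/m; ΣN' = 411.3 kN/m; ΣW sinα = 223.9 kN/m
Resisting = 229.7 + 411.3·tan28.8° = 229.7 + 226.1 = 455.7 kN/m
FS = 455.7 / 223.9 = 2.036

FS = 2.04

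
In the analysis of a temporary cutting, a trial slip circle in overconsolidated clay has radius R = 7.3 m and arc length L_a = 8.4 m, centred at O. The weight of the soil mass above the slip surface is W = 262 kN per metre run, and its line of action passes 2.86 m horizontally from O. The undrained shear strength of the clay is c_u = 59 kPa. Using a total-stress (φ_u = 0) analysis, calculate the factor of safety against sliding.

FS = 4.83

Taking moments about the centre O, the resisting moment is provided by the undrained shear strength acting along the arc:
M_R = c_u·L_a·R = 59·8.40·7.3 = 3617.9 kN·m/m
M_D = W·d = 262·2.86 = 749.3 kN·m/m
FS = M_R / M_D = 3617.9 / 749.3 = 4.828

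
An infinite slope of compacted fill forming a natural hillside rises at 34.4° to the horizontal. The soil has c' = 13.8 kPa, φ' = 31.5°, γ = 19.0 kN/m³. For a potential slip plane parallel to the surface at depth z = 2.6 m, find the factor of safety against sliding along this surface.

For an infinite slope with a slip plane parallel to the surface (no pore pressure): FS = [c' + γz cos²β tanφ'] / [γz sinβ cosβ].
γz = 19.0·2.6 = 49.40 kN/m²
Numerator = 13.8 + 49.40·cos²34.4°·tan31.5° = 13.8 + 49.40·0.6808·0.6128 = 34.410 kPa
Denominator = 49.40·sin34.4°·cos34.4° = 49.40·0.5650·0.8251 = 23.028 kPa
FS = 34.410 / 23.028 = 1.494

FS = 1.49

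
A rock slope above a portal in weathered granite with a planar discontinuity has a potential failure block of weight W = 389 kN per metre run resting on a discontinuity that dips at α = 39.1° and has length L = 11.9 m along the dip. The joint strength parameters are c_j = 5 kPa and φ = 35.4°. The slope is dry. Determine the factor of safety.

FS = 1.12

Resolving the block weight along and normal to the plane and applying the Mohr–Coulomb strength on the joint:
N' = W cosα = 389·cos39.1° = 301.9 kN/m
Driving force T = W sinα = 389·sin39.1° = 245.3 kN/m
Resisting force R = c_j·L + N'·tanφ = 5·11.9 + 301.9·tan35.4° = 59.5 + 214.5 = 274.0 kN/m
FS = R / T = 274.0 / 245.3 = 1.117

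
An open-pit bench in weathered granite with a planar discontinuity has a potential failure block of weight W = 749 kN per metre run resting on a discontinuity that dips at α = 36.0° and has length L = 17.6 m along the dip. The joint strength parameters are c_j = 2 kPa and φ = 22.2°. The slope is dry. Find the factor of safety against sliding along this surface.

Resolving the block weight along and normal to the plane and applying the Mohr–Coulomb strength on the joint:
N' = W cosα = 749·cos36.0° = 606.0 kN/m
Driving force T = W sinα = 749·sin36.0° = 440.3 kN/m
Resisting force R = c_j·L + N'·tanφ = 2·17.6 + 606.0·tan22.2° = 35.2 + 247.3 = 282.5 kN/m
FS = R / T = 282.5 / 440.3 = 0.642

FS = 0.64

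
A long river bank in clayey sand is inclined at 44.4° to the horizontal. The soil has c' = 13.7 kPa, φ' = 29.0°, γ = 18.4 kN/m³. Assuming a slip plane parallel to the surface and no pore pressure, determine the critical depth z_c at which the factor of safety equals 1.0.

Setting FS = 1.00 in FS = [c' + γz cos²β tanφ'] / [γz sinβ cosβ] and solving for z:
z = c' / [γ cosβ (FS·sinβ − cosβ·tanφ')]
  = 13.7 / [18.4·cos44.4°·(1.00·sin44.4° − cos44.4°·tan29.0°)]
  = 13.7 / [18.4·0.7145·(1.00·0.6997 − 0.7145·0.5543)]
  = 13.7 / 3.9915 = 3.432 m

z_c = 3.43 m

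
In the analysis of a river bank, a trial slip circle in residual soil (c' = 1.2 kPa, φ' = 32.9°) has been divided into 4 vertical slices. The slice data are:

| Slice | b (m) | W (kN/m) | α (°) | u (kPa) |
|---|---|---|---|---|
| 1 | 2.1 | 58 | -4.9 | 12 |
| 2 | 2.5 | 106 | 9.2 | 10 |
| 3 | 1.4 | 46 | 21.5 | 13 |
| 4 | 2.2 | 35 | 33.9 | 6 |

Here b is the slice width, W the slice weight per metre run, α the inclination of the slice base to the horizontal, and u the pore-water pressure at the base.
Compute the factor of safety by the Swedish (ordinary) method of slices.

Ordinary method of slices: FS = Σ[c'·Δl_i + (W_i cosα_i − u_i·Δl_i)·tanφ'] / Σ W_i sinα_i, with Δl_i = b_i / cosα_i.
Slice 1: Δl = 2.1/cos(-4.9°) = 2.108 m; N'_1 = 58·cos(-4.9°) − 12·2.108 = 32.5; c'Δl = 2.53; W sinα = -5.0
Slice 2: Δl = 2.5/cos9.2° = 2.533 m; N'_2 = 106·cos9.2° − 10·2.533 = 79.3; c'Δl = 3.04; W sinα = 16.9
Slice 3: Δl = 1.4/cos21.5° = 1.505 m; N'_3 = 46·cos21.5° − 13·1.505 = 23.2; c'Δl = 1.81; W sinα = 16.9
Slice 4: Δl = 2.2/cos33.9° = 2.651 m; N'_4 = 35·cos33.9° − 6·2.651 = 13.1; c'Δl = 3.18; W sinα = 19.5
Σc'Δl = 10.6 kN/m; ΣN' = 148.2 kN/m; ΣW sinα = 48.4 kN/m
Resisting = 10.6 + 148.2·tan32.9° = 10.6 + 95.9 = 106.4 kN/m
FS = 106.4 / 48.4 = 2.200

FS = 2.20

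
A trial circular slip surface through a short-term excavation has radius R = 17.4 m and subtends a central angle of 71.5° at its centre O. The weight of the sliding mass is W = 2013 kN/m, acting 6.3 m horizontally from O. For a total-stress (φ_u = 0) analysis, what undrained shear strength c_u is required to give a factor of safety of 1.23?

FS = c_u·L_a·R / (W·d), so c_u = FS·W·d / (L_a·R).
Arc length L_a = R·θ = 17.4·(71.5°·π/180) = 17.4·1.2479 = 21.71 m
c_u = 1.23·2013·6.3 / (21.71·17.4) = 15598.7 / 377.82 = 41.29 kPa

c_u = 41.3 kPa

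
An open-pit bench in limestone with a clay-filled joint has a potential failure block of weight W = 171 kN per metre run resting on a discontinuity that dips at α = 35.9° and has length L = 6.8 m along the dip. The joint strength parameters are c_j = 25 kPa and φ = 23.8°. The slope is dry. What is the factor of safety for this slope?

FS = 2.30

Resolving the block weight along and normal to the plane and applying the Mohr–Coulomb strength on the joint:
N' = W cosα = 171·cos35.9° = 138.5 kN/m
Driving force T = W sinα = 171·sin35.9° = 100.3 kN/m
Resisting force R = c_j·L + N'·tanφ = 25·6.8 + 138.5·tan23.8° = 170.0 + 61.1 = 231.1 kN/m
FS = R / T = 231.1 / 100.3 = 2.305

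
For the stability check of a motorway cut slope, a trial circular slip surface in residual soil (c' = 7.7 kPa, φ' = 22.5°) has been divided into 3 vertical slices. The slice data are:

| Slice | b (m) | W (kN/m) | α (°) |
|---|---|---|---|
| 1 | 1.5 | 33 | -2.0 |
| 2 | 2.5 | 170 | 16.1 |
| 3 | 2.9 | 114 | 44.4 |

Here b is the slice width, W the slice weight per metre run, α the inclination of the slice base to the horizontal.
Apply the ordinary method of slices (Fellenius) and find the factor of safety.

FS = 1.41

Ordinary method of slices: FS = Σ[c'·Δl_i + (W_i cosα_i)·tanφ'] / Σ W_i sinα_i, with Δl_i = b_i / cosα_i.
Slice 1: Δl = 1.5/cos(-2.0°) = 1.501 m; N'_1 = 33·cos(-2.0°) = 33.0; c'Δl = 11.56; W sinα = -1.2
Slice 2: Δl = 2.5/cos16.1° = 2.602 m; N'_2 = 170·cos16.1° = 163.3; c'Δl = 20.04; W sinα = 47.1
Slice 3: Δl = 2.9/cos44.4° = 4.059 m; N'_3 = 114·cos44.4° = 81.4; c'Δl = 31.25; W sinα = 79.8
Σc'Δl = 62.8 kN/m; ΣN' = 277.8 kN/m; ΣW sinα = 125.8 kN/m
Resisting = 62.8 + 277.8·tan22.5° = 62.8 + 115.1 = 177.9 kN/m
FS = 177.9 / 125.8 = 1.415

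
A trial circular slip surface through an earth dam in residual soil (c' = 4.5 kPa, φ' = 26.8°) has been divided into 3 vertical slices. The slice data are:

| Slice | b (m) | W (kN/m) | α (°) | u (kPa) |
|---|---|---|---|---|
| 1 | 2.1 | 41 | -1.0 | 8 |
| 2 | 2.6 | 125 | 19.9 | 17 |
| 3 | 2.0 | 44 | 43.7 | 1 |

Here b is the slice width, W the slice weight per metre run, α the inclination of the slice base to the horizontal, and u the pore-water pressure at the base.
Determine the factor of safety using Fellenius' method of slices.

Ordinary method of slices: FS = Σ[c'·Δl_i + (W_i cosα_i − u_i·Δl_i)·tanφ'] / Σ W_i sinα_i, with Δl_i = b_i / cosα_i.
Slice 1: Δl = 2.1/cos(-1.0°) = 2.100 m; N'_1 = 41·cos(-1.0°) − 8·2.100 = 24.2; c'Δl = 9.45; W sinα = -0.7
Slice 2: Δl = 2.6/cos19.9° = 2.765 m; N'_2 = 125·cos19.9° − 17·2.765 = 70.5; c'Δl = 12.44; W sinα = 42.5
Slice 3: Δl = 2.0/cos43.7° = 2.766 m; N'_3 = 44·cos43.7° − 1·2.766 = 29.0; c'Δl = 12.45; W sinα = 30.4
Σc'Δl = 34.3 kN/m; ΣN' = 123.8 kN/m; ΣW sinα = 72.2 kN/m
Resisting = 34.3 + 123.8·tan26.8° = 34.3 + 62.5 = 96.9 kN/m
FS = 96.9 / 72.2 = 1.341

FS = 1.34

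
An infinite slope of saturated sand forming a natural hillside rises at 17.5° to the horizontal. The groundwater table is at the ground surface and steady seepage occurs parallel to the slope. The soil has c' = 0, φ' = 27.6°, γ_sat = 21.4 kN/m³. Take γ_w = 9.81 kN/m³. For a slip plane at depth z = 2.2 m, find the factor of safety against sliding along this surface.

FS = 0.90

With seepage parallel to the slope and the water table at the surface, the effective normal stress on the slip plane uses the buoyant unit weight γ' = γ_sat − γ_w while the driving shear stress uses γ_sat:
FS = [c' + γ' z cos²β tanφ'] / [γ_sat z sinβ cosβ]
(For c' = 0 this reduces to FS = (γ'/γ_sat)·tanφ'/tanβ.)
γ' = 21.4 − 9.81 = 11.59 kN/m³
Numerator = 0.0 + 11.59·2.2·cos²17.5°·tan27.6° = 0.0 + 11.59·2.2·0.9096·0.5228 = 12.125 kPa
Denominator = 21.4·2.2·sin17.5°·cos17.5° = 21.4·2.2·0.3007·0.9537 = 13.502 kPa
FS = 12.125 / 13.502 = 0.898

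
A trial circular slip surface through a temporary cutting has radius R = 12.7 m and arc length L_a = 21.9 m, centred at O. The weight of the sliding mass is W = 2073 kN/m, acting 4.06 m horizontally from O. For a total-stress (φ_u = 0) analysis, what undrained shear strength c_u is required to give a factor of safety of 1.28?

FS = c_u·L_a·R / (W·d), so c_u = FS·W·d / (L_a·R).
c_u = 1.28·2073·4.06 / (21.90·12.7) = 10773.0 / 278.13 = 38.73 kPa

c_u = 38.7 kPa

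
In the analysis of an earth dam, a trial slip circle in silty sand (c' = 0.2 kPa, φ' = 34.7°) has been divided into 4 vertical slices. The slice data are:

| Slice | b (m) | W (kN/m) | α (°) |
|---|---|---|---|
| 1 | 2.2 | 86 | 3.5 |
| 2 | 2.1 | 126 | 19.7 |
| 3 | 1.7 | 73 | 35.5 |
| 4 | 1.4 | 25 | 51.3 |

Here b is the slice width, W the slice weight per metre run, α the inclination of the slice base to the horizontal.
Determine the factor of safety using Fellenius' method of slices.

Ordinary method of slices: FS = Σ[c'·Δl_i + (W_i cosα_i)·tanφ'] / Σ W_i sinα_i, with Δl_i = b_i / cosα_i.
Slice 1: Δl = 2.2/cos3.5° = 2.204 m; N'_1 = 86·cos3.5° = 85.8; c'Δl = 0.44; W sinα = 5.3
Slice 2: Δl = 2.1/cos19.7° = 2.231 m; N'_2 = 126·cos19.7° = 118.6; c'Δl = 0.45; W sinα = 42.5
Slice 3: Δl = 1.7/cos35.5° = 2.088 m; N'_3 = 73·cos35.5° = 59.4; c'Δl = 0.42; W sinα = 42.4
Slice 4: Δl = 1.4/cos51.3° = 2.239 m; N'_4 = 25·cos51.3° = 15.6; c'Δl = 0.45; W sinα = 19.5
Σc'Δl = 1.8 kN/m; ΣN' = 279.5 kN/m; ΣW sinα = 109.6 kN/m
Resisting = 1.8 + 279.5·tan34.7° = 1.8 + 193.6 = 195.3 kN/m
FS = 195.3 / 109.6 = 1.782

FS = 1.78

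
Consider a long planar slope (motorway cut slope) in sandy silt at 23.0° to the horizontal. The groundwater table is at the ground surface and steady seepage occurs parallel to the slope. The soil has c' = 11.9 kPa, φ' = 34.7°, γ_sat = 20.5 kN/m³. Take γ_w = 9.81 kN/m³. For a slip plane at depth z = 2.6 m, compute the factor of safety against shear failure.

With seepage parallel to the slope and the water table at the surface, the effective normal stress on the slip plane uses the buoyant unit weight γ' = γ_sat − γ_w while the driving shear stress uses γ_sat:
FS = [c' + γ' z cos²β tanφ'] / [γ_sat z sinβ cosβ]
γ' = 20.5 − 9.81 = 10.69 kN/m³
Numerator = 11.9 + 10.69·2.6·cos²23.0°·tan34.7° = 11.9 + 10.69·2.6·0.8473·0.6924 = 28.207 kPa
Denominator = 20.5·2.6·sin23.0°·cos23.0° = 20.5·2.6·0.3907·0.9205 = 19.170 kPa
FS = 28.207 / 19.170 = 1.471

FS = 1.47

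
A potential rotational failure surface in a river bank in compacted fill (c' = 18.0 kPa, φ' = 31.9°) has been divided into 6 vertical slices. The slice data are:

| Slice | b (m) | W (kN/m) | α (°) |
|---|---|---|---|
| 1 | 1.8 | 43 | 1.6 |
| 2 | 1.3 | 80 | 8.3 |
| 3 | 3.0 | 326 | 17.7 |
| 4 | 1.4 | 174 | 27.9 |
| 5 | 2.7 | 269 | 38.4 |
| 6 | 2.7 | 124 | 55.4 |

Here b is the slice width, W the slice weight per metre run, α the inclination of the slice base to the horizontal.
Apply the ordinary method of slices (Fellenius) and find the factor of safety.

FS = 1.79

Ordinary method of slices: FS = Σ[c'·Δl_i + (W_i cosα_i)·tanφ'] / Σ W_i sinα_i, with Δl_i = b_i / cosα_i.
Slice 1: Δl = 1.8/cos1.6° = 1.801 m; N'_1 = 43·cos1.6° = 43.0; c'Δl = 32.41; W sinα = 1.2
Slice 2: Δl = 1.3/cos8.3° = 1.314 m; N'_2 = 80·cos8.3° = 79.2; c'Δl = 23.65; W sinα = 11.5
Slice 3: Δl = 3.0/cos17.7° = 3.149 m; N'_3 = 326·cos17.7° = 310.6; c'Δl = 56.68; W sinα = 99.1
Slice 4: Δl = 1.4/cos27.9° = 1.584 m; N'_4 = 174·cos27.9° = 153.8; c'Δl = 28.51; W sinα = 81.4
Slice 5: Δl = 2.7/cos38.4° = 3.445 m; N'_5 = 269·cos38.4° = 210.8; c'Δl = 62.01; W sinα = 167.1
Slice 6: Δl = 2.7/cos55.4° = 4.755 m; N'_6 = 124·cos55.4° = 70.4; c'Δl = 85.59; W sinα = 102.1
Σc'Δl = 288.9 kN/m; ΣN' = 867.7 kN/m; ΣW sinα = 462.4 kN/m
Resisting = 288.9 + 867.7·tan31.9° = 288.9 + 540.1 = 829.0 kN/m
FS = 829.0 / 462.4 = 1.793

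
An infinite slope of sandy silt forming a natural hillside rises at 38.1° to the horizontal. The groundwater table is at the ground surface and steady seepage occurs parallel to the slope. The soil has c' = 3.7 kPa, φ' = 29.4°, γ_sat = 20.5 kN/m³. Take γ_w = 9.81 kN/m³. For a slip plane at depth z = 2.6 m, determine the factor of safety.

With seepage parallel to the slope and the water table at the surface, the effective normal stress on the slip plane uses the buoyant unit weight γ' = γ_sat − γ_w while the driving shear stress uses γ_sat:
FS = [c' + γ' z cos²β tanφ'] / [γ_sat z sinβ cosβ]
γ' = 20.5 − 9.81 = 10.69 kN/m³
Numerator = 3.7 + 10.69·2.6·cos²38.1°·tan29.4° = 3.7 + 10.69·2.6·0.6193·0.5635 = 13.398 kPa
Denominator = 20.5·2.6·sin38.1°·cos38.1° = 20.5·2.6·0.6170·0.7869 = 25.881 kPa
FS = 13.398 / 25.881 = 0.518

FS = 0.52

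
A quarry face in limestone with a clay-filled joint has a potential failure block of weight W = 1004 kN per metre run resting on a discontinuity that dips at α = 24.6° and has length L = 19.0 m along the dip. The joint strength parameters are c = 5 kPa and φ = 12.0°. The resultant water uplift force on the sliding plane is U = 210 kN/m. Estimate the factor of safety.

Resolving the block weight along and normal to the plane and applying the Mohr–Coulomb strength on the joint:
N' = W cosα − U = 1004·cos24.6° − 210 = 702.9 kN/m
Driving force T = W sinα = 1004·sin24.6° = 417.9 kN/m
Resisting force R = c·L + N'·tanφ = 5·19.0 + 702.9·tan12.0° = 95.0 + 149.4 = 244.4 kN/m
FS = R / T = 244.4 / 417.9 = 0.585

FS = 0.58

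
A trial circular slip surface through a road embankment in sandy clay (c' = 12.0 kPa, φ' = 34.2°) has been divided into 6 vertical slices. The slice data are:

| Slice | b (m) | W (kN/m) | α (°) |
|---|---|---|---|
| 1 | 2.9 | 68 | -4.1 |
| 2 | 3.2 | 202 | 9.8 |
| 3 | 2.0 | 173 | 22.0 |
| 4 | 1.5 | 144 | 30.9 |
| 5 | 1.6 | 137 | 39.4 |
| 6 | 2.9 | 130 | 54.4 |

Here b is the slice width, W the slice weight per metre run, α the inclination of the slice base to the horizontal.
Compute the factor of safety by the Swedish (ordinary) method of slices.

FS = 1.95

Ordinary method of slices: FS = Σ[c'·Δl_i + (W_i cosα_i)·tanφ'] / Σ W_i sinα_i, with Δl_i = b_i / cosα_i.
Slice 1: Δl = 2.9/cos(-4.1°) = 2.907 m; N'_1 = 68·cos(-4.1°) = 67.8; c'Δl = 34.89; W sinα = -4.9
Slice 2: Δl = 3.2/cos9.8° = 3.247 m; N'_2 = 202·cos9.8° = 199.1; c'Δl = 38.97; W sinα = 34.4
Slice 3: Δl = 2.0/cos22.0° = 2.157 m; N'_3 = 173·cos22.0° = 160.4; c'Δl = 25.88; W sinα = 64.8
Slice 4: Δl = 1.5/cos30.9° = 1.748 m; N'_4 = 144·cos30.9° = 123.6; c'Δl = 20.98; W sinα = 73.9
Slice 5: Δl = 1.6/cos39.4° = 2.071 m; N'_5 = 137·cos39.4° = 105.9; c'Δl = 24.85; W sinα = 87.0
Slice 6: Δl = 2.9/cos54.4° = 4.982 m; N'_6 = 130·cos54.4° = 75.7; c'Δl = 59.78; W sinα = 105.7
Σc'Δl = 205.3 kN/m; ΣN' = 732.4 kN/m; ΣW sinα = 360.9 kN/m
Resisting = 205.3 + 732.4·tan34.2° = 205.3 + 497.7 = 703.1 kN/m
FS = 703.1 / 360.9 = 1.948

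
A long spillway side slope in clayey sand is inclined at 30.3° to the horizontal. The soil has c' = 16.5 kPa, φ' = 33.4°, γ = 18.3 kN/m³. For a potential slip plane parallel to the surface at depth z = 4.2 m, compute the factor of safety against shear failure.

FS = 1.62

For an infinite slope with a slip plane parallel to the surface (no pore pressure): FS = [c' + γz cos²β tanφ'] / [γz sinβ cosβ].
γz = 18.3·4.2 = 76.86 kN/m²
Numerator = 16.5 + 76.86·cos²30.3°·tan33.4° = 16.5 + 76.86·0.7455·0.6594 = 54.279 kPa
Denominator = 76.86·sin30.3°·cos30.3° = 76.86·0.5045·0.8634 = 33.481 kPa
FS = 54.279 / 33.481 = 1.621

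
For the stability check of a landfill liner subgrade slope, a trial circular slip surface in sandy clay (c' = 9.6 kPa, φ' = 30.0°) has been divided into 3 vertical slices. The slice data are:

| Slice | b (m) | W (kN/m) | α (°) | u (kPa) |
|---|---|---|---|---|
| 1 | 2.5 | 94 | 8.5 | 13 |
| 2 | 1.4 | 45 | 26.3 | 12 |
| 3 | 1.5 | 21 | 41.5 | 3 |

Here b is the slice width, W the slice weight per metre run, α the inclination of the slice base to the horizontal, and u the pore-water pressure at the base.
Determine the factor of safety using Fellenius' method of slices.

Ordinary method of slices: FS = Σ[c'·Δl_i + (W_i cosα_i − u_i·Δl_i)·tanφ'] / Σ W_i sinα_i, with Δl_i = b_i / cosα_i.
Slice 1: Δl = 2.5/cos8.5° = 2.528 m; N'_1 = 94·cos8.5° − 13·2.528 = 60.1; c'Δl = 24.27; W sinα = 13.9
Slice 2: Δl = 1.4/cos26.3° = 1.562 m; N'_2 = 45·cos26.3° − 12·1.562 = 21.6; c'Δl = 14.99; W sinα = 19.9
Slice 3: Δl = 1.5/cos41.5° = 2.003 m; N'_3 = 21·cos41.5° − 3·2.003 = 9.7; c'Δl = 19.23; W sinα = 13.9
Σc'Δl = 58.5 kN/m; ΣN' = 91.4 kN/m; ΣW sinα = 47.7 kN/m
Resisting = 58.5 + 91.4·tan30.0° = 58.5 + 52.8 = 111.3 kN/m
FS = 111.3 / 47.7 = 2.330

FS = 2.33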